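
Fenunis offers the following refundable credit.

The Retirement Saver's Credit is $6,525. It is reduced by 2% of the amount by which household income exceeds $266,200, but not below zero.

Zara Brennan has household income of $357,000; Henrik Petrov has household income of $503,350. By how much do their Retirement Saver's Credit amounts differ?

$2,927

Zara ($357,000): Retirement Saver's Credit: 2% of the $90,800 excess over $266,200 is $1,816; credit = $6,525 − $1,816 = $4,709.
Henrik ($503,350): Retirement Saver's Credit: 2% of the $237,150 excess over $266,200 is $4,743; credit = $6,525 − $4,743 = $1,782.
Difference: |$4,709 − $1,782| = $2,927.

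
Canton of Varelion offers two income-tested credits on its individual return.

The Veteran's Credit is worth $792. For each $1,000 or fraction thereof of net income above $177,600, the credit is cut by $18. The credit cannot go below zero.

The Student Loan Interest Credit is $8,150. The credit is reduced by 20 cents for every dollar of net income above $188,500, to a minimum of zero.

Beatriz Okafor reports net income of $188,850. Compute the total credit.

Veteran's Credit: income exceeds $177,600 by $11,250, which is 12 full-or-partial $1,000 increments; reduction = 12 × $18 = $216, leaving $576.
Student Loan Interest Credit: 20% of the $350 excess over $188,500 is $70; credit = $8,150 − $70 = $8,080.
Total: $576 + $8,080 = $8,656.

$8,656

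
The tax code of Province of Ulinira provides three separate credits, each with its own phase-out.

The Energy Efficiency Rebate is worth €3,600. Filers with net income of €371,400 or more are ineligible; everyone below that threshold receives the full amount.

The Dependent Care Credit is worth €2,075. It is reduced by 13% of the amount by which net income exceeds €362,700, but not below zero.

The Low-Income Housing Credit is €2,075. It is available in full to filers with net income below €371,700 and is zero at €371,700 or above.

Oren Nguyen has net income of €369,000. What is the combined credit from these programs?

Energy Efficiency Rebate: €369,000 is below the €371,400 cutoff, so the full €3,600 applies.
Dependent Care Credit: 13% of the €6,300 excess over €362,700 is €819; credit = €2,075 − €819 = €1,256.
Low-Income Housing Credit: €369,000 is below the €371,700 cutoff, so the full €2,075 applies.
Total: €3,600 + €1,256 + €2,075 = €6,931.

€6,931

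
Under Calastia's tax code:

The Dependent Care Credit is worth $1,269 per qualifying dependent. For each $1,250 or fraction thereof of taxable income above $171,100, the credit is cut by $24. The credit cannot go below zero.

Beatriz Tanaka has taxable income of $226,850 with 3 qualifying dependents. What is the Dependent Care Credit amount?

Dependent Care Credit: base = 3 × $1,269 = $3,807. income exceeds $171,100 by $55,750, which is 45 full-or-partial $1,250 increments; reduction = 45 × $24 = $1,080, leaving $2,727.

$2,727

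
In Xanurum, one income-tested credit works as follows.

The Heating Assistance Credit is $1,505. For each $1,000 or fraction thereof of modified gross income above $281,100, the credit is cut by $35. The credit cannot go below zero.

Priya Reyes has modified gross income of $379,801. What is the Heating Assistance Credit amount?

$0

Heating Assistance Credit: income exceeds $281,100 by $98,701 → 99 increments × $35 = $3,465 ≥ base, so the credit is $0.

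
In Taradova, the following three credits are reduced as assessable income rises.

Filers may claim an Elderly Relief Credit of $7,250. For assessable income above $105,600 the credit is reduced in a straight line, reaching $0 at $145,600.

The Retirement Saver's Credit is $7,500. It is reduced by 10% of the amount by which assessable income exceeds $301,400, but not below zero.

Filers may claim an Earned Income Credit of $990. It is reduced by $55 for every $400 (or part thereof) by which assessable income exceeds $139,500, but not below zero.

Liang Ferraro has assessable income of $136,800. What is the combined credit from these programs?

$10,085

Elderly Relief Credit: $136,800 is $31,200 into a $40,000 phase-out range, leaving 8,800/40,000 of the credit: $7,250 × 8,800/40,000 = $1,595.
Retirement Saver's Credit: $136,800 is at or below the $301,400 threshold, so the full $7,500 applies.
Earned Income Credit: $136,800 is at or below the $139,500 threshold, so the full $990 applies.
Total: $1,595 + $7,500 + $990 = $10,085.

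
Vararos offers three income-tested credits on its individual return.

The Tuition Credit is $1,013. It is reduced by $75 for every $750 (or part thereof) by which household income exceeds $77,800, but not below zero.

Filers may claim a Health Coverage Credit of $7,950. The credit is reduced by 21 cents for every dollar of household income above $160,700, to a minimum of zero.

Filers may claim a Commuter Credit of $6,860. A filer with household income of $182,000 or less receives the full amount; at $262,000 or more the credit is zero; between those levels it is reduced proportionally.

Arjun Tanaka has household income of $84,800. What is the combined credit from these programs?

$15,073

Tuition Credit: income exceeds $77,800 by $7,000, which is 10 full-or-partial $750 increments; reduction = 10 × $75 = $750, leaving $263.
Health Coverage Credit: $84,800 is at or below the $160,700 threshold, so the full $7,950 applies.
Commuter Credit: $84,800 is at or below the $182,000 threshold, so the full $6,860 applies.
Total: $263 + $7,950 + $6,860 = $15,073.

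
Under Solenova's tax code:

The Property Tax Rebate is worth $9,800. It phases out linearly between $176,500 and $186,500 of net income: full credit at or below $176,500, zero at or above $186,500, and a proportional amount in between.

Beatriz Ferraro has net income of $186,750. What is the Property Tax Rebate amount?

$0

Property Tax Rebate: $186,750 is at or above $186,500, so the credit is $0.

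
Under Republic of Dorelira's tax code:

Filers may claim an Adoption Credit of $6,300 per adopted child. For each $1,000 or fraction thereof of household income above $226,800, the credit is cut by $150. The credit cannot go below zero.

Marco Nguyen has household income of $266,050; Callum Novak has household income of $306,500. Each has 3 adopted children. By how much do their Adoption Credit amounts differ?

Marco ($266,050): Adoption Credit: base = 3 × $6,300 = $18,900. income exceeds $226,800 by $39,250, which is 40 full-or-partial $1,000 increments; reduction = 40 × $150 = $6,000, leaving $12,900.
Callum ($306,500): Adoption Credit: base = 3 × $6,300 = $18,900. income exceeds $226,800 by $79,700, which is 80 full-or-partial $1,000 increments; reduction = 80 × $150 = $12,000, leaving $6,900.
Difference: |$12,900 − $6,900| = $6,000.

$6,000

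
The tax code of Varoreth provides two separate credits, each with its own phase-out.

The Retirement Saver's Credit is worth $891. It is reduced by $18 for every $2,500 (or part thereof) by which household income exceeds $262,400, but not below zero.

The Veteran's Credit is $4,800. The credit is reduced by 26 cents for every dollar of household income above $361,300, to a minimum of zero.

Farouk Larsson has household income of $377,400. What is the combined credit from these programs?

Retirement Saver's Credit: income exceeds $262,400 by $115,000, which is 46 full-or-partial $2,500 increments; reduction = 46 × $18 = $828, leaving $63.
Veteran's Credit: 26% of the $16,100 excess over $361,300 is $4,186; credit = $4,800 − $4,186 = $614.
Total: $63 + $614 = $677.

$677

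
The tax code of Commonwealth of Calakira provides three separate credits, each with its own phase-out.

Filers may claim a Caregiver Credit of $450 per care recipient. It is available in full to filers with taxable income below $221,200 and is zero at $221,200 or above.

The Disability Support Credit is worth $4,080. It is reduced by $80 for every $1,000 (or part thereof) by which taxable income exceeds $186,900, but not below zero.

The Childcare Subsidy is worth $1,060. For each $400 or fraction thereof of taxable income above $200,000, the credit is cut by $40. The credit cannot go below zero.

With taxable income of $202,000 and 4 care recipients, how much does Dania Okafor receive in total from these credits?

Caregiver Credit: base = 4 × $450 = $1,800. $202,000 is below the $221,200 cutoff, so the full $1,800 applies.
Disability Support Credit: income exceeds $186,900 by $15,100, which is 16 full-or-partial $1,000 increments; reduction = 16 × $80 = $1,280, leaving $2,800.
Childcare Subsidy: income exceeds $200,000 by $2,000, which is 5 full-or-partial $400 increments; reduction = 5 × $40 = $200, leaving $860.
Total: $1,800 + $2,800 + $860 = $5,460.

$5,460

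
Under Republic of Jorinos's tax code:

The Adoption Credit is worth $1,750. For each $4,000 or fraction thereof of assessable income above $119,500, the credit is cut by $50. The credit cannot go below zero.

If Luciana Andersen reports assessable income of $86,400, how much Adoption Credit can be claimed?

$1,750

Adoption Credit: $86,400 is at or below the $119,500 threshold, so the full $1,750 applies.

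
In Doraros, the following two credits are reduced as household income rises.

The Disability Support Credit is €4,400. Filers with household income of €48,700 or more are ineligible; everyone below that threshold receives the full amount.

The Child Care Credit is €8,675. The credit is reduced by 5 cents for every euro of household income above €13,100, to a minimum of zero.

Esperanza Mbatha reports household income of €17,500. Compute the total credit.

€12,855

Disability Support Credit: €17,500 is below the €48,700 cutoff, so the full €4,400 applies.
Child Care Credit: 5% of the €4,400 excess over €13,100 is €220; credit = €8,675 − €220 = €8,455.
Total: €4,400 + €8,455 = €12,855.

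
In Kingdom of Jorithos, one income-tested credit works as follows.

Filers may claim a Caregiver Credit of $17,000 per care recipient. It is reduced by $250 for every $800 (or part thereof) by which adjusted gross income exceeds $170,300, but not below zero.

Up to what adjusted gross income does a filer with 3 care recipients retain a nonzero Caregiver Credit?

$332,700

Full credit = 3 × $17,000 = $51,000.
After 203 increments the reduction is 203 × $250 = $50,750, leaving $250; one more increment wipes it out. Increment 203 ends at excess 203 × $800 = $162,400, so the highest qualifying income is $170,300 + $162,400 = $332,700.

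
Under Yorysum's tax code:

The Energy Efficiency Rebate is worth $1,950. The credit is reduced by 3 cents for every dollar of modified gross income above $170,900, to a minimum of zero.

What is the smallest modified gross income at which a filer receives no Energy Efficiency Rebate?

$235,900

The credit falls by 3% of each dollar above $170,900, so it reaches zero when the excess is $1,950 / 3% = $65,000: income = $170,900 + $65,000 = $235,900.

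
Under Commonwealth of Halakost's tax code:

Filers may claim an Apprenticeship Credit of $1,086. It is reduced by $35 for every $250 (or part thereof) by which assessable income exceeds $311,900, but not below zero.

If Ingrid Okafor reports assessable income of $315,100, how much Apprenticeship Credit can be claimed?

$631

Apprenticeship Credit: income exceeds $311,900 by $3,200, which is 13 full-or-partial $250 increments; reduction = 13 × $35 = $455, leaving $631.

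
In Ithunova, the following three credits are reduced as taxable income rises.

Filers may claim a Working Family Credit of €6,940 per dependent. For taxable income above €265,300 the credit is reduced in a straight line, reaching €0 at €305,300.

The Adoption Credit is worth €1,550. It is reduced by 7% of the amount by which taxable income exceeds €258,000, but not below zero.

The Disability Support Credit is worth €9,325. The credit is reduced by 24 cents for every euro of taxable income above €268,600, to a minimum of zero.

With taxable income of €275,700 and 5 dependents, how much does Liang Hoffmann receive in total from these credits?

Working Family Credit: base = 5 × €6,940 = €34,700. €275,700 is €10,400 into a €40,000 phase-out range, leaving 29,600/40,000 of the credit: €34,700 × 29,600/40,000 = €25,678.
Adoption Credit: 7% of the €17,700 excess over €258,000 is €1,239; credit = €1,550 − €1,239 = €311.
Disability Support Credit: 24% of the €7,100 excess over €268,600 is €1,704; credit = €9,325 − €1,704 = €7,621.
Total: €25,678 + €311 + €7,621 = €33,610.

€33,610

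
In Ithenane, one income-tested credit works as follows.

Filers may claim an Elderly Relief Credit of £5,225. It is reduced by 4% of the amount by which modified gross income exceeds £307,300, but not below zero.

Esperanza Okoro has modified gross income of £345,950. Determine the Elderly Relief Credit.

£3,679

Elderly Relief Credit: 4% of the £38,650 excess over £307,300 is £1,546; credit = £5,225 − £1,546 = £3,679.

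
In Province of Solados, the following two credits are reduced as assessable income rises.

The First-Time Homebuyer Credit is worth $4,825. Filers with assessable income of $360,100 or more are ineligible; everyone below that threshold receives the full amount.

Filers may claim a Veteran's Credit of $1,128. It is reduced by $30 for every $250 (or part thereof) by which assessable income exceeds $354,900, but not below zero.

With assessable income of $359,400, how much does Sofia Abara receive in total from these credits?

$5,413

First-Time Homebuyer Credit: $359,400 is below the $360,100 cutoff, so the full $4,825 applies.
Veteran's Credit: income exceeds $354,900 by $4,500, which is 18 full-or-partial $250 increments; reduction = 18 × $30 = $540, leaving $588.
Total: $4,825 + $588 = $5,413.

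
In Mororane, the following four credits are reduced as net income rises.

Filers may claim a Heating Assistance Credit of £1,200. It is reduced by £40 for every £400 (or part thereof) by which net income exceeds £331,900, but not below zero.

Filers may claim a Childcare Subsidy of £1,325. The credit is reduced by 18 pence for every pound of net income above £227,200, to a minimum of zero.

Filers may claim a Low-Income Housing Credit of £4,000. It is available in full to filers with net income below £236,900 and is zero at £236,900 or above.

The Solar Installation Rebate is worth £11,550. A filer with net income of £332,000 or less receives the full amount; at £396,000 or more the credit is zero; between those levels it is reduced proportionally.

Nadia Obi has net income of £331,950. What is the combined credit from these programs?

Heating Assistance Credit: income exceeds £331,900 by £50, which is 1 full-or-partial £400 increment; reduction = 1 × £40 = £40, leaving £1,160.
Childcare Subsidy: 18% of the £104,750 excess over £227,200 is £18,855 ≥ base, so the credit is £0.
Low-Income Housing Credit: £331,950 meets or exceeds the £236,900 cutoff, so the credit is £0.
Solar Installation Rebate: £331,950 is at or below the £332,000 threshold, so the full £11,550 applies.
Total: £1,160 + £0 + £0 + £11,550 = £12,710.

£12,710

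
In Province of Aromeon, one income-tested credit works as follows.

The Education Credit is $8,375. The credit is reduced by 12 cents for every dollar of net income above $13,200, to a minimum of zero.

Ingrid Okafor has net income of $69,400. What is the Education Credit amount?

$1,631

Education Credit: 12% of the $56,200 excess over $13,200 is $6,744; credit = $8,375 − $6,744 = $1,631.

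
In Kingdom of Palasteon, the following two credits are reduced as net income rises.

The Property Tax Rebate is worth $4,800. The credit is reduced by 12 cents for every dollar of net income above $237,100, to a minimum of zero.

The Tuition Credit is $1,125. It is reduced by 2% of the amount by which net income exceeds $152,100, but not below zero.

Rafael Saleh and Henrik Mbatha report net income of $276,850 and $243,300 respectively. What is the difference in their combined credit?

Rafael ($276,850): Property Tax Rebate: 12% of the $39,750 excess over $237,100 is $4,770; credit = $4,800 − $4,770 = $30. Tuition Credit: 2% of the $124,750 excess over $152,100 is $2,495 ≥ base, so the credit is $0. total $30 + $0 = $30
Henrik ($243,300): Property Tax Rebate: 12% of the $6,200 excess over $237,100 is $744; credit = $4,800 − $744 = $4,056. Tuition Credit: 2% of the $91,200 excess over $152,100 is $1,824 ≥ base, so the credit is $0. total $4,056 + $0 = $4,056
Difference: |$30 − $4,056| = $4,026.

$4,026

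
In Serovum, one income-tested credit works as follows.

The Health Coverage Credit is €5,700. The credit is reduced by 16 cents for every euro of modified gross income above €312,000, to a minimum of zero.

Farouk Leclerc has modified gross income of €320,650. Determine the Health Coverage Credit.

€4,316

Health Coverage Credit: 16% of the €8,650 excess over €312,000 is €1,384; credit = €5,700 − €1,384 = €4,316.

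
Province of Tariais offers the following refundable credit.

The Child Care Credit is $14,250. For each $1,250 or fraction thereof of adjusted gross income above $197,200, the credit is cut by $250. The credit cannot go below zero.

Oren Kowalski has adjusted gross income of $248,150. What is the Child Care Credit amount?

$4,000

Child Care Credit: income exceeds $197,200 by $50,950, which is 41 full-or-partial $1,250 increments; reduction = 41 × $250 = $10,250, leaving $4,000.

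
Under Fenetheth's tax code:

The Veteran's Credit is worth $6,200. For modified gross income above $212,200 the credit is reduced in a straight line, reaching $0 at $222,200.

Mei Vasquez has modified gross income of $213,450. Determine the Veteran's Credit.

$5,425

Veteran's Credit: $213,450 is $1,250 into a $10,000 phase-out range, leaving 8,750/10,000 of the credit: $6,200 × 8,750/10,000 = $5,425.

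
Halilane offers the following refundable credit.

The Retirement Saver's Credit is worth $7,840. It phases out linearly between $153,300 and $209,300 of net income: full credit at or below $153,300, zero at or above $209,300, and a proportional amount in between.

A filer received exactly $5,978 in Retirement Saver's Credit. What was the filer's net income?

$166,600

$5,978 is 5,978/7,840 of the full $7,840, so 1,862/7,840 of the $56,000 range has been used: income = $153,300 + $56,000 × 1,862/7,840 = $166,600.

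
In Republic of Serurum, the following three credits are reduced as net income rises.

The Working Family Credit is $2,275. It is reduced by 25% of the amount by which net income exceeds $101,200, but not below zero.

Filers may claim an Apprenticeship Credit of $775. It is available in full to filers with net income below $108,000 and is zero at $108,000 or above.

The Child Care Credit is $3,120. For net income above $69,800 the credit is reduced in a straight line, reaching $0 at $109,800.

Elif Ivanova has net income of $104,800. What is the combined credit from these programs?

$2,540

Working Family Credit: 25% of the $3,600 excess over $101,200 is $900; credit = $2,275 − $900 = $1,375.
Apprenticeship Credit: $104,800 is below the $108,000 cutoff, so the full $775 applies.
Child Care Credit: $104,800 is $35,000 into a $40,000 phase-out range, leaving 5,000/40,000 of the credit: $3,120 × 5,000/40,000 = $390.
Total: $1,375 + $775 + $390 = $2,540.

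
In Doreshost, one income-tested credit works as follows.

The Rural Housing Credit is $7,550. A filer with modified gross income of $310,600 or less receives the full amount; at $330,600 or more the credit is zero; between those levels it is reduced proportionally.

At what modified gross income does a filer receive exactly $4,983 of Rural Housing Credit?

$4,983 is 4,983/7,550 of the full $7,550, so 2,567/7,550 of the $20,000 range has been used: income = $310,600 + $20,000 × 2,567/7,550 = $317,400.

$317,400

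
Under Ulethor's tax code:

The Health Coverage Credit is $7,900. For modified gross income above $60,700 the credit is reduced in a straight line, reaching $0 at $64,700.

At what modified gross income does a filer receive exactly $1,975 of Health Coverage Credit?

$1,975 is 1,975/7,900 of the full $7,900, so 5,925/7,900 of the $4,000 range has been used: income = $60,700 + $4,000 × 5,925/7,900 = $63,700.

$63,700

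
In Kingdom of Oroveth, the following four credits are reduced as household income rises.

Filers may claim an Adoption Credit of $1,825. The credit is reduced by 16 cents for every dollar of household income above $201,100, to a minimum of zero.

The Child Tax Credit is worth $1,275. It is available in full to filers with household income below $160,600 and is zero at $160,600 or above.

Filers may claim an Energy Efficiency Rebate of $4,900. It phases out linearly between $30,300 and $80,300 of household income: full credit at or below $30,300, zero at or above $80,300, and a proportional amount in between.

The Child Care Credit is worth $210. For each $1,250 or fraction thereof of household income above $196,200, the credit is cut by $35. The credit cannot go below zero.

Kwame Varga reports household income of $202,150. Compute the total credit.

$1,692

Adoption Credit: 16% of the $1,050 excess over $201,100 is $168; credit = $1,825 − $168 = $1,657.
Child Tax Credit: $202,150 meets or exceeds the $160,600 cutoff, so the credit is $0.
Energy Efficiency Rebate: $202,150 is at or above $80,300, so the credit is $0.
Child Care Credit: income exceeds $196,200 by $5,950, which is 5 full-or-partial $1,250 increments; reduction = 5 × $35 = $175, leaving $35.
Total: $1,657 + $0 + $0 + $35 = $1,692.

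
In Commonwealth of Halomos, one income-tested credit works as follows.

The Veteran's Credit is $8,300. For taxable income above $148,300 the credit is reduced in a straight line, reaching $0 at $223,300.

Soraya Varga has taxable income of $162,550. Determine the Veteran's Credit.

$6,723

Veteran's Credit: $162,550 is $14,250 into a $75,000 phase-out range, leaving 60,750/75,000 of the credit: $8,300 × 60,750/75,000 = $6,723.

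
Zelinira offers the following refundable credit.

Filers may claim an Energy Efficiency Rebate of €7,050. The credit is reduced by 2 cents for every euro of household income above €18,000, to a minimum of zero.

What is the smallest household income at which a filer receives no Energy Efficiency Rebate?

The credit falls by 2% of each euro above €18,000, so it reaches zero when the excess is €7,050 / 2% = €352,500: income = €18,000 + €352,500 = €370,500.

€370,500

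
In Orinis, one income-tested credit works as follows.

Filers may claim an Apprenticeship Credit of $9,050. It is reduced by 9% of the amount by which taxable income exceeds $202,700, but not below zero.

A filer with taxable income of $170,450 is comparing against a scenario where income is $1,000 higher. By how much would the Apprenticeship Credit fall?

$0

At $170,450 — $170,450 is at or below the $202,700 threshold, so the full $9,050 applies.
At $171,450 — $171,450 is at or below the $202,700 threshold, so the full $9,050 applies.
Lost: $9,050 − $9,050 = $0.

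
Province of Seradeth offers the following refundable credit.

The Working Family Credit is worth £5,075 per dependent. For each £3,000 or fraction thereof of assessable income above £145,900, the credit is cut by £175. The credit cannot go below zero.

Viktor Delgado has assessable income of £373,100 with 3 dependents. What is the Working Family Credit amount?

£1,925

Working Family Credit: base = 3 × £5,075 = £15,225. income exceeds £145,900 by £227,200, which is 76 full-or-partial £3,000 increments; reduction = 76 × £175 = £13,300, leaving £1,925.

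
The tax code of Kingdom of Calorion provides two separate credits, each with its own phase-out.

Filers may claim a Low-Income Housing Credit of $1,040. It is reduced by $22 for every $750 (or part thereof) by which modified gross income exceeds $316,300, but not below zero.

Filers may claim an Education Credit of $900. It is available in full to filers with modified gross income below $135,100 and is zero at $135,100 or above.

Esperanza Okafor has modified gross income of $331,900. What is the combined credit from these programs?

$578

Low-Income Housing Credit: income exceeds $316,300 by $15,600, which is 21 full-or-partial $750 increments; reduction = 21 × $22 = $462, leaving $578.
Education Credit: $331,900 meets or exceeds the $135,100 cutoff, so the credit is $0.
Total: $578 + $0 = $578.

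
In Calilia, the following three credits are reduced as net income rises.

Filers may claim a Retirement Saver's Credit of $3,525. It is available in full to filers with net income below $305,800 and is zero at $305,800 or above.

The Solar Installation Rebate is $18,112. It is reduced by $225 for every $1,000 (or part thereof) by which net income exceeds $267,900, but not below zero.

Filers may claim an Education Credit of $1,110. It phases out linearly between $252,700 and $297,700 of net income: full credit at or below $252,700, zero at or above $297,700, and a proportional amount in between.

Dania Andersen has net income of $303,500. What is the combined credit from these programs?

Retirement Saver's Credit: $303,500 is below the $305,800 cutoff, so the full $3,525 applies.
Solar Installation Rebate: income exceeds $267,900 by $35,600, which is 36 full-or-partial $1,000 increments; reduction = 36 × $225 = $8,100, leaving $10,012.
Education Credit: $303,500 is at or above $297,700, so the credit is $0.
Total: $3,525 + $10,012 + $0 = $13,537.

$13,537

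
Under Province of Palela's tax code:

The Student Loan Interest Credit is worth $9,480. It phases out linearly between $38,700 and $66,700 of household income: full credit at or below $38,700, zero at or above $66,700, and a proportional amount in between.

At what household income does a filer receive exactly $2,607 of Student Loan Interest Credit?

$59,000

$2,607 is 2,607/9,480 of the full $9,480, so 6,873/9,480 of the $28,000 range has been used: income = $38,700 + $28,000 × 6,873/9,480 = $59,000.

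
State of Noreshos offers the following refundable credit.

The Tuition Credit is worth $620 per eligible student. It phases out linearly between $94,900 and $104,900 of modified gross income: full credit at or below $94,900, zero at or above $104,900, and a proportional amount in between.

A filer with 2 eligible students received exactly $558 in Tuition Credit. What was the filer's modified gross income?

$100,400

Full credit = 2 × $620 = $1,240.
$558 is 558/1,240 of the full $1,240, so 682/1,240 of the $10,000 range has been used: income = $94,900 + $10,000 × 682/1,240 = $100,400.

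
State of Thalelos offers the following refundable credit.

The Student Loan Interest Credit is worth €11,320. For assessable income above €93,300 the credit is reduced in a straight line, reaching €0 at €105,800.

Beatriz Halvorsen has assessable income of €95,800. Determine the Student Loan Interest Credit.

Student Loan Interest Credit: €95,800 is €2,500 into a €12,500 phase-out range, leaving 10,000/12,500 of the credit: €11,320 × 10,000/12,500 = €9,056.

€9,056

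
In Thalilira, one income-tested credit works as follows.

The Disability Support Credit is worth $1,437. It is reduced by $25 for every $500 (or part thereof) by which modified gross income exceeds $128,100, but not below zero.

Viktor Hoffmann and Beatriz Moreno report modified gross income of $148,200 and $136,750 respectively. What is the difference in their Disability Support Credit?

$575

Viktor ($148,200): Disability Support Credit: income exceeds $128,100 by $20,100, which is 41 full-or-partial $500 increments; reduction = 41 × $25 = $1,025, leaving $412.
Beatriz ($136,750): Disability Support Credit: income exceeds $128,100 by $8,650, which is 18 full-or-partial $500 increments; reduction = 18 × $25 = $450, leaving $987.
Difference: |$412 − $987| = $575.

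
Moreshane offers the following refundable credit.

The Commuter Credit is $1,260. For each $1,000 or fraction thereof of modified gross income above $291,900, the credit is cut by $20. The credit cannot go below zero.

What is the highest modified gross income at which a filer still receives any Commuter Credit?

$353,900

After 62 increments the reduction is 62 × $20 = $1,240, leaving $20; one more increment wipes it out. Increment 62 ends at excess 62 × $1,000 = $62,000, so the highest qualifying income is $291,900 + $62,000 = $353,900.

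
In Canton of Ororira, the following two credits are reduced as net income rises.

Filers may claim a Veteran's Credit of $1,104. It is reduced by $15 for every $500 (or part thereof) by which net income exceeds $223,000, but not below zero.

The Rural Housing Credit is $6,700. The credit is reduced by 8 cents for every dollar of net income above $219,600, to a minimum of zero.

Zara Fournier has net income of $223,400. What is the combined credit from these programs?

Veteran's Credit: income exceeds $223,000 by $400, which is 1 full-or-partial $500 increment; reduction = 1 × $15 = $15, leaving $1,089.
Rural Housing Credit: 8% of the $3,800 excess over $219,600 is $304; credit = $6,700 − $304 = $6,396.
Total: $1,089 + $6,396 = $7,485.

$7,485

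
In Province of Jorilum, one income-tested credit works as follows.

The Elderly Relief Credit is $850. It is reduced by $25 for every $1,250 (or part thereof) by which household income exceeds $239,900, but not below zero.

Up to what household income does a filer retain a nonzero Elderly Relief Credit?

After 33 increments the reduction is 33 × $25 = $825, leaving $25; one more increment wipes it out. Increment 33 ends at excess 33 × $1,250 = $41,250, so the highest qualifying income is $239,900 + $41,250 = $281,150.

$281,150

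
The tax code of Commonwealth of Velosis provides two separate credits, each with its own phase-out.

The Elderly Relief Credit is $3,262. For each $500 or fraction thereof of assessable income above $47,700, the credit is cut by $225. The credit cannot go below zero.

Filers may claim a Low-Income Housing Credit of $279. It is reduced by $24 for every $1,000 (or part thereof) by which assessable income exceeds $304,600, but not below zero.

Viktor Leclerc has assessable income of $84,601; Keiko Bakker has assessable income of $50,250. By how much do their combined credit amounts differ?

$1,912

Viktor ($84,601): Elderly Relief Credit: income exceeds $47,700 by $36,901 → 74 increments × $225 = $16,650 ≥ base, so the credit is $0. Low-Income Housing Credit: $84,601 is at or below the $304,600 threshold, so the full $279 applies. total $0 + $279 = $279
Keiko ($50,250): Elderly Relief Credit: income exceeds $47,700 by $2,550, which is 6 full-or-partial $500 increments; reduction = 6 × $225 = $1,350, leaving $1,912. Low-Income Housing Credit: $50,250 is at or below the $304,600 threshold, so the full $279 applies. total $1,912 + $279 = $2,191
Difference: |$279 − $2,191| = $1,912.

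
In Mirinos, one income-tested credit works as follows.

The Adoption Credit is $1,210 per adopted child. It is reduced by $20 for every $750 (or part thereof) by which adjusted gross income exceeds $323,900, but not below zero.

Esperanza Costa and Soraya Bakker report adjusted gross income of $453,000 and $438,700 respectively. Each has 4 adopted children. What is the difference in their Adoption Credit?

$380

Esperanza ($453,000): Adoption Credit: base = 4 × $1,210 = $4,840. income exceeds $323,900 by $129,100, which is 173 full-or-partial $750 increments; reduction = 173 × $20 = $3,460, leaving $1,380.
Soraya ($438,700): Adoption Credit: base = 4 × $1,210 = $4,840. income exceeds $323,900 by $114,800, which is 154 full-or-partial $750 increments; reduction = 154 × $20 = $3,080, leaving $1,760.
Difference: |$1,380 − $1,760| = $380.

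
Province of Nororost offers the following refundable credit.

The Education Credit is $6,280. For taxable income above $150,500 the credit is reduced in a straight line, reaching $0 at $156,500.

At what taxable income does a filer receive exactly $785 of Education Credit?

$785 is 785/6,280 of the full $6,280, so 5,495/6,280 of the $6,000 range has been used: income = $150,500 + $6,000 × 5,495/6,280 = $155,750.

$155,750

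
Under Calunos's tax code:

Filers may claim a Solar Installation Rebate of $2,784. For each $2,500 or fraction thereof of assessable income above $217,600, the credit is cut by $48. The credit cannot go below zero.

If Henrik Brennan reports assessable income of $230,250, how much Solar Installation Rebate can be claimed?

Solar Installation Rebate: income exceeds $217,600 by $12,650, which is 6 full-or-partial $2,500 increments; reduction = 6 × $48 = $288, leaving $2,496.

$2,496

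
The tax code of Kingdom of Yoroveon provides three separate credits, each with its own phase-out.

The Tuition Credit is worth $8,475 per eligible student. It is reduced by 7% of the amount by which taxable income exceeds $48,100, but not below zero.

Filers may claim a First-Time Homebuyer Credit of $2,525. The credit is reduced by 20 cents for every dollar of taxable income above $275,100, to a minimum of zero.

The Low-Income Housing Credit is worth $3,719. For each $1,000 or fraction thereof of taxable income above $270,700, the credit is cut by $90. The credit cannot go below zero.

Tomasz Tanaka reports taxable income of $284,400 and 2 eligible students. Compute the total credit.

$3,533

Tuition Credit: base = 2 × $8,475 = $16,950. 7% of the $236,300 excess over $48,100 is $16,541; credit = $16,950 − $16,541 = $409.
First-Time Homebuyer Credit: 20% of the $9,300 excess over $275,100 is $1,860; credit = $2,525 − $1,860 = $665.
Low-Income Housing Credit: income exceeds $270,700 by $13,700, which is 14 full-or-partial $1,000 increments; reduction = 14 × $90 = $1,260, leaving $2,459.
Total: $409 + $665 + $2,459 = $3,533.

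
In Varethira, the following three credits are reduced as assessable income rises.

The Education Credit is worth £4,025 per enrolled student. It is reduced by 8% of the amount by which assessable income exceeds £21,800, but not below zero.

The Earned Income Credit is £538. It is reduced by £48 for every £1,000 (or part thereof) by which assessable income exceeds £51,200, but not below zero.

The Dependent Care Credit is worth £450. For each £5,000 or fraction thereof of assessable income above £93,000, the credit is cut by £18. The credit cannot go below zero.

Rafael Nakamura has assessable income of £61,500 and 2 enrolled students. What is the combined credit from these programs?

Education Credit: base = 2 × £4,025 = £8,050. 8% of the £39,700 excess over £21,800 is £3,176; credit = £8,050 − £3,176 = £4,874.
Earned Income Credit: income exceeds £51,200 by £10,300, which is 11 full-or-partial £1,000 increments; reduction = 11 × £48 = £528, leaving £10.
Dependent Care Credit: £61,500 is at or below the £93,000 threshold, so the full £450 applies.
Total: £4,874 + £10 + £450 = £5,334.

£5,334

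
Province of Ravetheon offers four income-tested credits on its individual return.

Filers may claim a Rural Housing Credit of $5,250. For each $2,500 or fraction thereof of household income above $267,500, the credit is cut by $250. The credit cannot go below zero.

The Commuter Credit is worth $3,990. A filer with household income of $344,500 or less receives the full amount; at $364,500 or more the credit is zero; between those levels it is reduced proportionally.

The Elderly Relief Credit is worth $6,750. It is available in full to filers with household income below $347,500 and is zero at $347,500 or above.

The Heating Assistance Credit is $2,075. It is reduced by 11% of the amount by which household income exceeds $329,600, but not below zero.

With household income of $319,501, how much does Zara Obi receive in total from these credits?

$12,815

Rural Housing Credit: income exceeds $267,500 by $52,001 → 21 increments × $250 = $5,250 ≥ base, so the credit is $0.
Commuter Credit: $319,501 is at or below the $344,500 threshold, so the full $3,990 applies.
Elderly Relief Credit: $319,501 is below the $347,500 cutoff, so the full $6,750 applies.
Heating Assistance Credit: $319,501 is at or below the $329,600 threshold, so the full $2,075 applies.
Total: $0 + $3,990 + $6,750 + $2,075 = $12,815.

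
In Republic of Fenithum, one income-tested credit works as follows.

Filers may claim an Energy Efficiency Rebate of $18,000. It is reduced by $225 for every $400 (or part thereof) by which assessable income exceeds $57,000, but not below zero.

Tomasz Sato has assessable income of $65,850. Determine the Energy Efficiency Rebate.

Energy Efficiency Rebate: income exceeds $57,000 by $8,850, which is 23 full-or-partial $400 increments; reduction = 23 × $225 = $5,175, leaving $12,825.

$12,825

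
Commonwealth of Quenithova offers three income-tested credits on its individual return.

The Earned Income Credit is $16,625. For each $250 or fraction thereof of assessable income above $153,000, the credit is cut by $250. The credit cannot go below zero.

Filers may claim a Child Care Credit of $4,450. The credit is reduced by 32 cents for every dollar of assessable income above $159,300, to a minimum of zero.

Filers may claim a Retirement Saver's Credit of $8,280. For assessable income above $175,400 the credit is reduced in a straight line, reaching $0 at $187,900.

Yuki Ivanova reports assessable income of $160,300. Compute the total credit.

Earned Income Credit: income exceeds $153,000 by $7,300, which is 30 full-or-partial $250 increments; reduction = 30 × $250 = $7,500, leaving $9,125.
Child Care Credit: 32% of the $1,000 excess over $159,300 is $320; credit = $4,450 − $320 = $4,130.
Retirement Saver's Credit: $160,300 is at or below the $175,400 threshold, so the full $8,280 applies.
Total: $9,125 + $4,130 + $8,280 = $21,535.

$21,535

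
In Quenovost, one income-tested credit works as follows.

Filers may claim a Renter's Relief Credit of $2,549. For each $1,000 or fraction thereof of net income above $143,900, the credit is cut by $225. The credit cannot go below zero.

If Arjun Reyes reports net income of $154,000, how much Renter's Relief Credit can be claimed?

Renter's Relief Credit: income exceeds $143,900 by $10,100, which is 11 full-or-partial $1,000 increments; reduction = 11 × $225 = $2,475, leaving $74.

$74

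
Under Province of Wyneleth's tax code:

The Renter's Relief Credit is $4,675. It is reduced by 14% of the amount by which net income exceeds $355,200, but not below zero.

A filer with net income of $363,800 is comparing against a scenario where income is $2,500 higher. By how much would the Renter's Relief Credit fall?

$350

At $363,800 — 14% of the $8,600 excess over $355,200 is $1,204; credit = $4,675 − $1,204 = $3,471.
At $366,300 — 14% of the $11,100 excess over $355,200 is $1,554; credit = $4,675 − $1,554 = $3,121.
Lost: $3,471 − $3,121 = $350.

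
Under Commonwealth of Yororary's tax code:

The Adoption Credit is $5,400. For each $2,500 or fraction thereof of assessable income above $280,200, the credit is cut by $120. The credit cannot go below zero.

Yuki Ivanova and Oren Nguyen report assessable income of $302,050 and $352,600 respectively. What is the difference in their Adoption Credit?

$2,400

Yuki ($302,050): Adoption Credit: income exceeds $280,200 by $21,850, which is 9 full-or-partial $2,500 increments; reduction = 9 × $120 = $1,080, leaving $4,320.
Oren ($352,600): Adoption Credit: income exceeds $280,200 by $72,400, which is 29 full-or-partial $2,500 increments; reduction = 29 × $120 = $3,480, leaving $1,920.
Difference: |$4,320 − $1,920| = $2,400.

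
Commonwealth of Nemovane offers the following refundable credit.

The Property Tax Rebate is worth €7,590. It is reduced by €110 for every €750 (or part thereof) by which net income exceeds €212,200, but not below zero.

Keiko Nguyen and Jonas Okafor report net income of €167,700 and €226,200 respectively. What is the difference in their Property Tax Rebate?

Keiko (€167,700): Property Tax Rebate: €167,700 is at or below the €212,200 threshold, so the full €7,590 applies.
Jonas (€226,200): Property Tax Rebate: income exceeds €212,200 by €14,000, which is 19 full-or-partial €750 increments; reduction = 19 × €110 = €2,090, leaving €5,500.
Difference: |€7,590 − €5,500| = €2,090.

€2,090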